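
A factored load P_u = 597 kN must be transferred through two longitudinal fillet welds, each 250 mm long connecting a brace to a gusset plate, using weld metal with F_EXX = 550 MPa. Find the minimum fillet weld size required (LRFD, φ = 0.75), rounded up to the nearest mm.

w = 7 mm

Total weld length L = 500 mm.
Required throat t_e = P_u / (φ × 0.6 F_EXX × L) = 597 / (0.75 × 0.6 × 550 × 500 × 10⁻³) = 4.824 mm.
Required leg w = t_e / 0.707 = 6.824 mm → use 7 mm.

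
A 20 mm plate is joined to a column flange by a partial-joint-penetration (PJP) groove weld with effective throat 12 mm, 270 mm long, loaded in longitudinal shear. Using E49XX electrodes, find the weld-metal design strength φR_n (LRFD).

φR_n ≈ 714 kN

E49XX → F_EXX = 490 MPa.
Effective throat (given) t_e = 12 mm.
A_we = 12 × 270 = 3240 mm².
F_nw = 0.6 F_EXX = 294 MPa.
φR_n = 0.75 × 294 × 3240 × 10⁻³ = 714.4 kN.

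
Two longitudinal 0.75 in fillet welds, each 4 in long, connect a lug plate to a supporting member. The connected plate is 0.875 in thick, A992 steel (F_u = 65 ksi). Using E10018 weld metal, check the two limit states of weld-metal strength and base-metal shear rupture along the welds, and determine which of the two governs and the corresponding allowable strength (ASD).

R_n/Ω ≈ 127 kip (weld metal governs)

E100XX → F_EXX = 100 ksi.
t_e = 0.707 × 0.75 = 0.5302 in; L = 8 in.
Weld metal: R_n/Ω = (1/2.0) × 0.6 × 100 × 0.5302 × 8 = 127.3 kip.
Base metal (shear rupture): R_n/Ω = (1/2.0) × 0.6 × 65 × 0.875 × 8 = 136.5 kip.
Governing: weld metal.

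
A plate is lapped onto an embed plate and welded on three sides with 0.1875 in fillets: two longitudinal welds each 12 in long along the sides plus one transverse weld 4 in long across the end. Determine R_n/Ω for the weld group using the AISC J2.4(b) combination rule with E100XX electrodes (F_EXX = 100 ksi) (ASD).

R_n/Ω ≈ 111 kips

t_e = 0.707 × 0.1875 = 0.1326 in.
R_nwl = 0.6 × 100 × 0.1326 × 24 = 190.9 kips (longitudinal, 2 welds).
R_nwt = 0.6 × 100 × 0.1326 × 4 = 31.82 kips (transverse, base value).
(i) R_nwl + R_nwt = 222.7 kips; (ii) 0.85 R_nwl + 1.5 R_nwt = 210 kips.
R_n = max = 222.7 kips [governs: (i)]; R_n/Ω = 111.4 kips.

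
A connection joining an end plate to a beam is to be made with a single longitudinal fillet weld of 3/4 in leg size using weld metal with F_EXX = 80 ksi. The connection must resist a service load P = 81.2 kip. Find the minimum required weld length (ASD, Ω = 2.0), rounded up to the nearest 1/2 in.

Throat t_e = 0.707 × 0.75 = 0.5302 in.
r_n/Ω = (0.6 × 80 × 0.5302) / 2.0 = 12.73 kip/in.
L_req = P / (r_n/Ω) = 81.2 / 12.73 = 6.381 in total.
Round up → use L = 6.5 in.

L = 6.5 in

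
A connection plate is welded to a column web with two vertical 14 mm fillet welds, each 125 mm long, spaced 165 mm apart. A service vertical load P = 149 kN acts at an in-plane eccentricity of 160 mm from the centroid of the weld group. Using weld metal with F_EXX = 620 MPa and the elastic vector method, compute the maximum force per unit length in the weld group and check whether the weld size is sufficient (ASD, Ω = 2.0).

f_max ≈ 1730 N/mm; adequate

Total weld length L_w = 250 mm. Treat welds as unit-width lines.
Polar moment about centroid: J = 2[d³/12 + d(b/2)²] = 2[125³/12 + 125×82.5²] = 2027000 mm³.
Direct shear f_v = P/L_w = 149×10³ / 250 = 596 N/mm (vertical).
Torsion M = P·e = 149×10³ × 160 = 23840000 N·mm.
Critical point at (x, y) = (82.5, 62.5) from centroid. f_tx = M·y/J = 735 N/mm; f_ty = M·x/J = 970.3 N/mm.
Resultant f_max = √[f_tx² + (f_v + f_ty)²] = √[735² + (596 + 970.3)²] = 1730 N/mm.
Capacity per unit length: r_n/Ω = (1/2.0) × 0.6 × 620 × (0.707 × 14) = 1841 N/mm.
1730 ≤ 1841 → adequate.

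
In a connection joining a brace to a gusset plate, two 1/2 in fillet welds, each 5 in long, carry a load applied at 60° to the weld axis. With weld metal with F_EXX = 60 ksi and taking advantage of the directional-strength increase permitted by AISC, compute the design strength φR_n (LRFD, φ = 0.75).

φR_n ≈ 134 kip

t_e = 0.707 × 0.5 = 0.3535 in; A_we = 0.3535 × 10 = 3.535 in².
Directional factor: 1.0 + 0.5 sin^1.5(60°) = 1.403.
F_nw = 0.6 × 60 × 1.403 = 50.51 ksi.
φR_n = 0.75 × 50.51 × 3.535 = 133.9 kip.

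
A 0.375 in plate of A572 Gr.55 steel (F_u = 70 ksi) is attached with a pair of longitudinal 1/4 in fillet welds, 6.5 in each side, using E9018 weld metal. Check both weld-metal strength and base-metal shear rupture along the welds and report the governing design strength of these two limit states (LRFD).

φR_n ≈ 93.1 kips (weld metal governs)

E90XX → F_EXX = 90 ksi.
t_e = 0.707 × 0.25 = 0.1767 in; L = 13 in.
Weld metal: φR_n = 0.75 × 0.6 × 90 × 0.1767 × 13 = 93.06 kips.
Base metal (shear rupture): φR_n = 0.75 × 0.6 × 70 × 0.375 × 13 = 153.6 kips.
Governing: weld metal.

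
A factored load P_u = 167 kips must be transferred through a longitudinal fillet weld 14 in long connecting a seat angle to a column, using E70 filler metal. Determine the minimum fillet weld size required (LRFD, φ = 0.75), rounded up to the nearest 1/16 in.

w = 9/16 in

E70XX → F_EXX = 70 ksi.
Total weld length L = 14 in.
Required throat t_e = P_u / (φ × 0.6 F_EXX × L) = 167 / (0.75 × 0.6 × 70 × 14) = 0.3787 in.
Required leg w = t_e / 0.707 = 0.5356 in → use 9/16 in.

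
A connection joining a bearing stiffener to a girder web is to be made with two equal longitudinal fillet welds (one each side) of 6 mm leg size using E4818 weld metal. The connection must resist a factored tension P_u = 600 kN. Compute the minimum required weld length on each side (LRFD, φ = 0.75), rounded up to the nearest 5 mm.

L = 330 mm on each side

E48XX → F_EXX = 480 MPa.
Throat t_e = 0.707 × 6 = 4.242 mm.
φr_n = 0.75 × 0.6 × 480 × 4.242 × 10⁻³ = 0.9163 kN/mm.
L_req = P_u / φr_n = 600 / 0.9163 = 654.8 mm total.
Per side: 654.8 / 2 = 327.4 mm.
Round up → use L = 330 mm on each side.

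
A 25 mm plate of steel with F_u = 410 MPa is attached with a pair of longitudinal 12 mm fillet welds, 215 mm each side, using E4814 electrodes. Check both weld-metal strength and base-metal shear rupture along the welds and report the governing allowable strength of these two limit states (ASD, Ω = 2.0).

E48XX → F_EXX = 480 MPa.
t_e = 0.707 × 12 = 8.484 mm; L = 430 mm.
Weld metal: R_n/Ω = (1/2.0) × 0.6 × 480 × 8.484 × 430 × 10⁻³ = 525.3 kN.
Base metal (shear rupture): R_n/Ω = (1/2.0) × 0.6 × 410 × 25 × 430 × 10⁻³ = 1322 kN.
Governing: weld metal.

R_n/Ω ≈ 525 kN (weld metal governs)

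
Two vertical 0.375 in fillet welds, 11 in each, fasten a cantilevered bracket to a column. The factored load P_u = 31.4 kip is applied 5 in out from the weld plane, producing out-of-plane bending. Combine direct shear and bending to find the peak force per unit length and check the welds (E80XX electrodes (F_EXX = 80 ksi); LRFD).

f_max ≈ 4.15 kip/in; adequate

L_w = 2 × 11 = 22 in; section modulus (unit throat) S = 2 × L²/6 = 40.33 in².
Direct shear f_v = P/L_w = 31.4/22 = 1.427 kip/in.
Moment M = P × e = 31.4 × 5 = 157 kip·in; bending f_b = M/S = 3.893 kip/in.
f_max = √(f_v² + f_b²) = √(1.427² + 3.893²) = 4.146 kip/in.
φr_n = 0.75 × 0.6 × 80 × (0.707 × 0.375) = 9.544 kip/in → adequate.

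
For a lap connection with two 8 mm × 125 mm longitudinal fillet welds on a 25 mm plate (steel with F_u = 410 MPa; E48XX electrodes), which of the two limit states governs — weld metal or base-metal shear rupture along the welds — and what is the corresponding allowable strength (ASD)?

R_n/Ω ≈ 204 kN (weld metal governs)

E48XX → F_EXX = 480 MPa.
t_e = 0.707 × 8 = 5.656 mm; L = 250 mm.
Weld metal: R_n/Ω = (1/2.0) × 0.6 × 480 × 5.656 × 250 × 10⁻³ = 203.6 kN.
Base metal (shear rupture): R_n/Ω = (1/2.0) × 0.6 × 410 × 25 × 250 × 10⁻³ = 768.8 kN.
Governing: weld metal.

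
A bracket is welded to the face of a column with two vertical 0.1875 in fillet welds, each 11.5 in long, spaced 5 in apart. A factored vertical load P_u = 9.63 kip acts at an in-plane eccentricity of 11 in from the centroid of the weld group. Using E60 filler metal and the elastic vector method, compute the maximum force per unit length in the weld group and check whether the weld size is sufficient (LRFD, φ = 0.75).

E60XX → F_EXX = 60 ksi.
Total weld length L_w = 23 in. Treat welds as unit-width lines.
Polar moment about centroid: J = 2[d³/12 + d(b/2)²] = 2[11.5³/12 + 11.5×2.5²] = 397.2 in³.
Direct shear f_v = P/L_w = 9.63 / 23 = 0.4187 kip/in (vertical).
Torsion M = P·e = 9.63 × 11 = 105.93 kip·in.
Critical point at (x, y) = (2.5, 5.75) from centroid. f_tx = M·y/J = 1.533 kip/in; f_ty = M·x/J = 0.6667 kip/in.
Resultant f_max = √[f_tx² + (f_v + f_ty)²] = √[1.533² + (0.4187 + 0.6667)²] = 1.879 kip/in.
Capacity per unit length: φr_n = 0.75 × 0.6 × 60 × (0.707 × 0.1875) = 3.579 kip/in.
1.879 ≤ 3.579 → adequate.

f_max ≈ 1.88 kip/in; adequate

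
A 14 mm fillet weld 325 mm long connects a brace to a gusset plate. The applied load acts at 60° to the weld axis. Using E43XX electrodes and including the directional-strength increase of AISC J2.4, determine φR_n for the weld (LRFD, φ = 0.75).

φR_n ≈ 873 kN

E43XX → F_EXX = 430 MPa.
t_e = 0.707 × 14 = 9.898 mm; A_we = 9.898 × 325 = 3217 mm².
Directional factor: 1.0 + 0.5 sin^1.5(60°) = 1.403.
F_nw = 0.6 × 430 × 1.403 = 362 MPa.
φR_n = 0.75 × 362 × 3217 × 10⁻³ = 873.3 kN.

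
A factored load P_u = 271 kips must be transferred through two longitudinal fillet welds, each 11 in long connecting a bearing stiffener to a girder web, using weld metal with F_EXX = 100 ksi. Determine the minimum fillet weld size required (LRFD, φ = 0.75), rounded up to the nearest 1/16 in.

Total weld length L = 22 in.
Required throat t_e = P_u / (φ × 0.6 F_EXX × L) = 271 / (0.75 × 0.6 × 100 × 22) = 0.2737 in.
Required leg w = t_e / 0.707 = 0.3872 in → use 7/16 in.

w = 7/16 in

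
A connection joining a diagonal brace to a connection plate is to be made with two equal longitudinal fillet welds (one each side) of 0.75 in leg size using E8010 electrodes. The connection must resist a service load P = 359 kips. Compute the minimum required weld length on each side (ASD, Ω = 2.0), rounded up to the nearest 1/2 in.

L = 14.5 in on each side

E80XX → F_EXX = 80 ksi.
Throat t_e = 0.707 × 0.75 = 0.5302 in.
r_n/Ω = (0.6 × 80 × 0.5302) / 2.0 = 12.73 kip/in.
L_req = P / (r_n/Ω) = 359 / 12.73 = 28.21 in total.
Per side: 28.21 / 2 = 14.1 in.
Round up → use L = 14.5 in on each side.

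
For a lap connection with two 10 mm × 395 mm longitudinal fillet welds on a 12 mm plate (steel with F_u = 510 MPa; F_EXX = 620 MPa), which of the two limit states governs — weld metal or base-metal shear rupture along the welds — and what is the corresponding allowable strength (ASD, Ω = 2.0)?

R_n/Ω ≈ 1040 kN (weld metal governs)

t_e = 0.707 × 10 = 7.07 mm; L = 790 mm.
Weld metal: R_n/Ω = (1/2.0) × 0.6 × 620 × 7.07 × 790 × 10⁻³ = 1039 kN.
Base metal (shear rupture): R_n/Ω = (1/2.0) × 0.6 × 510 × 12 × 790 × 10⁻³ = 1450 kN.
Governing: weld metal.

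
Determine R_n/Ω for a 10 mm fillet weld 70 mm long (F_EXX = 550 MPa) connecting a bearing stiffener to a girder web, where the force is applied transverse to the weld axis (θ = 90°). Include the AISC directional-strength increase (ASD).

t_e = 0.707 × 10 = 7.07 mm; A_we = 7.07 × 70 = 494.9 mm².
Directional factor: 1.0 + 0.5 sin^1.5(90°) = 1.5.
F_nw = 0.6 × 550 × 1.5 = 495 MPa.
R_n/Ω = (495 × 494.9) / 2.0 × 10⁻³ = 122.5 kN.

R_n/Ω ≈ 122 kN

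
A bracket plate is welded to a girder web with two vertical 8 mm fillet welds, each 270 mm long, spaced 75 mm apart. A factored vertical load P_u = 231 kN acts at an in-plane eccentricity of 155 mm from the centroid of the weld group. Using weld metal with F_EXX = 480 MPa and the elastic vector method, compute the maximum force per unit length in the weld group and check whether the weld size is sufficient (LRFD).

Total weld length L_w = 540 mm. Treat welds as unit-width lines.
Polar moment about centroid: J = 2[d³/12 + d(b/2)²] = 2[270³/12 + 270×37.5²] = 4040000 mm³.
Direct shear f_v = P/L_w = 231×10³ / 540 = 427.8 N/mm (vertical).
Torsion M = P·e = 231×10³ × 155 = 35805000 N·mm.
Critical point at (x, y) = (37.5, 135) from centroid. f_tx = M·y/J = 1196 N/mm; f_ty = M·x/J = 332.4 N/mm.
Resultant f_max = √[f_tx² + (f_v + f_ty)²] = √[1196² + (427.8 + 332.4)²] = 1418 N/mm.
Capacity per unit length: φr_n = 0.75 × 0.6 × 480 × (0.707 × 8) = 1222 N/mm.
1418 > 1222 → NOT adequate.

f_max ≈ 1420 N/mm; NOT adequate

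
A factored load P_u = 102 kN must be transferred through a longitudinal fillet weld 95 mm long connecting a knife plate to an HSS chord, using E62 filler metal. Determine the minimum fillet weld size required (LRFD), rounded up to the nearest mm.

w = 6 mm

E62XX → F_EXX = 620 MPa.
Total weld length L = 95 mm.
Required throat t_e = P_u / (φ × 0.6 F_EXX × L) = 102 / (0.75 × 0.6 × 620 × 95 × 10⁻³) = 3.848 mm.
Required leg w = t_e / 0.707 = 5.443 mm → use 6 mm.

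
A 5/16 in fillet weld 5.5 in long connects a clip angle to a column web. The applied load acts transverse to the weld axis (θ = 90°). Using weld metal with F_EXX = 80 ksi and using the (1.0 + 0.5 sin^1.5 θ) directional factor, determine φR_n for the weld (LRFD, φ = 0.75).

φR_n ≈ 65.6 kips

t_e = 0.707 × 0.3125 = 0.2209 in; A_we = 0.2209 × 5.5 = 1.215 in².
Directional factor: 1.0 + 0.5 sin^1.5(90°) = 1.5.
F_nw = 0.6 × 80 × 1.5 = 72 ksi.
φR_n = 0.75 × 72 × 1.215 = 65.62 kips.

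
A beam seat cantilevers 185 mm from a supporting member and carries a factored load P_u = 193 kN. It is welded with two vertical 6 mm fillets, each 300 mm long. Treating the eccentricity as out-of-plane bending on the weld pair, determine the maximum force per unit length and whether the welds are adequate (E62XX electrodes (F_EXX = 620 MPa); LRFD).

L_w = 2 × 300 = 600 mm; section modulus (unit throat) S = 2 × L²/6 = 30000 mm².
Direct shear f_v = P/L_w = 193×10³/600 = 321.7 N/mm.
Moment M = P × e = 193×10³ × 185 = 35705000 N·mm; bending f_b = M/S = 1190 N/mm.
f_max = √(f_v² + f_b²) = √(321.7² + 1190²) = 1233 N/mm.
φr_n = 0.75 × 0.6 × 620 × (0.707 × 6) = 1184 N/mm → NOT adequate.

f_max ≈ 1230 N/mm; NOT adequate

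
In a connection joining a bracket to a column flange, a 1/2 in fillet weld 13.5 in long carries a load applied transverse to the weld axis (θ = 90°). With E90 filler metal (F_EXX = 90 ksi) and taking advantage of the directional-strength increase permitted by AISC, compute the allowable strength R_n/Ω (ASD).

t_e = 0.707 × 0.5 = 0.3535 in; A_we = 0.3535 × 13.5 = 4.772 in².
Directional factor: 1.0 + 0.5 sin^1.5(90°) = 1.5.
F_nw = 0.6 × 90 × 1.5 = 81 ksi.
R_n/Ω = (81 × 4.772) / 2.0 = 193.3 kip.

R_n/Ω ≈ 193 kip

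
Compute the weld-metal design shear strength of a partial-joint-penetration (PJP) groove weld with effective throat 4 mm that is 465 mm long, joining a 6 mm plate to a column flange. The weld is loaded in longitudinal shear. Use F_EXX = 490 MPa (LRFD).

Effective throat (given) t_e = 4 mm.
A_we = 4 × 465 = 1860 mm².
F_nw = 0.6 F_EXX = 294 MPa.
φR_n = 0.75 × 294 × 1860 × 10⁻³ = 410.1 kN.

φR_n ≈ 410 kN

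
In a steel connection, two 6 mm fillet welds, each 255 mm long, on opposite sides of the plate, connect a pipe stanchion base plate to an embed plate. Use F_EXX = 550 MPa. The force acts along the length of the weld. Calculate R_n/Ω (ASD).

Effective throat t_e = 0.707 × 6 = 4.242 mm.
Total length L = 510 mm; A_we = 4.242 × 510 = 2163 mm².
F_nw = 0.6 F_EXX = 0.6 × 550 = 330 MPa.
R_n = 330 × 2163 × 10⁻³ = 713.9 kN; R_n/Ω = 713.9/2.0 = 357 kN.

R_n/Ω ≈ 357 kN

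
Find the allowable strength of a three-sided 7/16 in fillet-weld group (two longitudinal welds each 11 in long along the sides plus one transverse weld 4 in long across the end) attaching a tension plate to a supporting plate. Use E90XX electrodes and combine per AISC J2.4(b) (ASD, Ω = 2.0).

R_n/Ω ≈ 217 kip

E90XX → F_EXX = 90 ksi.
t_e = 0.707 × 0.4375 = 0.3093 in.
R_nwl = 0.6 × 90 × 0.3093 × 22 = 367.5 kip (longitudinal, 2 welds).
R_nwt = 0.6 × 90 × 0.3093 × 4 = 66.81 kip (transverse, base value).
(i) R_nwl + R_nwt = 434.3 kip; (ii) 0.85 R_nwl + 1.5 R_nwt = 412.6 kip.
R_n = max = 434.3 kip [governs: (i)]; R_n/Ω = 217.1 kip.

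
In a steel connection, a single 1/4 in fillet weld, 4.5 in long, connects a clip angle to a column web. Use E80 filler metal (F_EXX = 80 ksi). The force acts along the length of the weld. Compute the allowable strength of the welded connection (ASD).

Effective throat t_e = 0.707 × 0.25 = 0.1767 in.
Total length L = 4.5 in; A_we = 0.1767 × 4.5 = 0.7954 in².
F_nw = 0.6 F_EXX = 0.6 × 80 = 48 ksi.
R_n = 48 × 0.7954 = 38.18 kips; R_n/Ω = 38.18/2.0 = 19.09 kips.

R_n/Ω ≈ 19.1 kips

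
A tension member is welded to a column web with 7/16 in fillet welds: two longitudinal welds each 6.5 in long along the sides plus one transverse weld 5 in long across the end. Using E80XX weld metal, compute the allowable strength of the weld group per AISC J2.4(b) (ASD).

R_n/Ω ≈ 138 kip

E80XX → F_EXX = 80 ksi.
t_e = 0.707 × 0.4375 = 0.3093 in.
R_nwl = 0.6 × 80 × 0.3093 × 13 = 193 kip (longitudinal, 2 welds).
R_nwt = 0.6 × 80 × 0.3093 × 5 = 74.23 kip (transverse, base value).
(i) R_nwl + R_nwt = 267.2 kip; (ii) 0.85 R_nwl + 1.5 R_nwt = 275.4 kip.
R_n = max = 275.4 kip [governs: (ii)]; R_n/Ω = 137.7 kip.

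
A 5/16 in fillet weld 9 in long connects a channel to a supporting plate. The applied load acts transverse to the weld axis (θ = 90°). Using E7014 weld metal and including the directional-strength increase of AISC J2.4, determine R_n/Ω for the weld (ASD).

R_n/Ω ≈ 62.6 kip

E70XX → F_EXX = 70 ksi.
t_e = 0.707 × 0.3125 = 0.2209 in; A_we = 0.2209 × 9 = 1.988 in².
Directional factor: 1.0 + 0.5 sin^1.5(90°) = 1.5.
F_nw = 0.6 × 70 × 1.5 = 63 ksi.
R_n/Ω = (63 × 1.988) / 2.0 = 62.64 kip.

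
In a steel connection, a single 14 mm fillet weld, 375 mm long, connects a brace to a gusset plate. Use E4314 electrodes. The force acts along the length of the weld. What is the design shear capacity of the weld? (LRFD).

φR_n ≈ 718 kN

E43XX → F_EXX = 430 MPa.
Effective throat t_e = 0.707 × 14 = 9.898 mm.
Total length L = 375 mm; A_we = 9.898 × 375 = 3712 mm².
F_nw = 0.6 F_EXX = 0.6 × 430 = 258 MPa.
φR_n = 0.75 × 258 × 3712 × 10⁻³ = 718.2 kN.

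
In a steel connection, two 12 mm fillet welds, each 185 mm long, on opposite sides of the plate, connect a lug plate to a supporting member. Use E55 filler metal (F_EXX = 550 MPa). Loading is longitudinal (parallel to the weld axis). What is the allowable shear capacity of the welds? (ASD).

Effective throat t_e = 0.707 × 12 = 8.484 mm.
Total length L = 370 mm; A_we = 8.484 × 370 = 3139 mm².
F_nw = 0.6 F_EXX = 0.6 × 550 = 330 MPa.
R_n = 330 × 3139 × 10⁻³ = 1036 kN; R_n/Ω = 1036/2.0 = 517.9 kN.

R_n/Ω ≈ 518 kN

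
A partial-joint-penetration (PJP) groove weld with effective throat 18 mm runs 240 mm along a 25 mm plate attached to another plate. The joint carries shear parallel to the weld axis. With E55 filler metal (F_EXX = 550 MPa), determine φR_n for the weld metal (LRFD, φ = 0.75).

Effective throat (given) t_e = 18 mm.
A_we = 18 × 240 = 4320 mm².
F_nw = 0.6 F_EXX = 330 MPa.
φR_n = 0.75 × 330 × 4320 × 10⁻³ = 1069 kN.

φR_n ≈ 1070 kN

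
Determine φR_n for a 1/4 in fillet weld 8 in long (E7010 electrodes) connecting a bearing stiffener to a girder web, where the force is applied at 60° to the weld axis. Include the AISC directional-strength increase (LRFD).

φR_n ≈ 62.5 kips

E70XX → F_EXX = 70 ksi.
t_e = 0.707 × 0.25 = 0.1767 in; A_we = 0.1767 × 8 = 1.414 in².
Directional factor: 1.0 + 0.5 sin^1.5(60°) = 1.403.
F_nw = 0.6 × 70 × 1.403 = 58.92 ksi.
φR_n = 0.75 × 58.92 × 1.414 = 62.49 kips.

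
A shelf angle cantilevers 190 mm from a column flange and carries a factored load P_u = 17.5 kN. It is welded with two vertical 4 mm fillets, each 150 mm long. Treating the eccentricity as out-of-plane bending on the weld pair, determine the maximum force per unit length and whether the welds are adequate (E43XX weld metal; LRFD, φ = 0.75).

f_max ≈ 447 N/mm; adequate

E43XX → F_EXX = 430 MPa.
L_w = 2 × 150 = 300 mm; section modulus (unit throat) S = 2 × L²/6 = 7500 mm².
Direct shear f_v = P/L_w = 17.5×10³/300 = 58.33 N/mm.
Moment M = P × e = 17.5×10³ × 190 = 3325000 N·mm; bending f_b = M/S = 443.3 N/mm.
f_max = √(f_v² + f_b²) = √(58.33² + 443.3²) = 447.2 N/mm.
φr_n = 0.75 × 0.6 × 430 × (0.707 × 4) = 547.2 N/mm → adequate.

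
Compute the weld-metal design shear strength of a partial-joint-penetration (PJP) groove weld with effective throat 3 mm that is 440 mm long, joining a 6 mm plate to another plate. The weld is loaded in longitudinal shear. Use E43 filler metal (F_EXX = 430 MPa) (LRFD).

φR_n ≈ 255 kN

Effective throat (given) t_e = 3 mm.
A_we = 3 × 440 = 1320 mm².
F_nw = 0.6 F_EXX = 258 MPa.
φR_n = 0.75 × 258 × 1320 × 10⁻³ = 255.4 kN.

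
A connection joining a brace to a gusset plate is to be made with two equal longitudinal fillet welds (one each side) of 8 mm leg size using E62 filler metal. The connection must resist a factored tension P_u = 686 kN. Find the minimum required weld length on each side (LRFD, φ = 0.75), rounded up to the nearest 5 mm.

L = 220 mm on each side

E62XX → F_EXX = 620 MPa.
Throat t_e = 0.707 × 8 = 5.656 mm.
φr_n = 0.75 × 0.6 × 620 × 5.656 × 10⁻³ = 1.578 kN/mm.
L_req = P_u / φr_n = 686 / 1.578 = 434.7 mm total.
Per side: 434.7 / 2 = 217.4 mm.
Round up → use L = 220 mm on each side.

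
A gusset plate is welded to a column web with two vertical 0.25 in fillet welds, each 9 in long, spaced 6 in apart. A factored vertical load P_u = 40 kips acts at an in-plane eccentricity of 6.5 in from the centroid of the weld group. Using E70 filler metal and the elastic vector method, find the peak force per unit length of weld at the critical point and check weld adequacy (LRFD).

f_max ≈ 6.46 kip/in; NOT adequate

E70XX → F_EXX = 70 ksi.
Total weld length L_w = 18 in. Treat welds as unit-width lines.
Polar moment about centroid: J = 2[d³/12 + d(b/2)²] = 2[9³/12 + 9×3²] = 283.5 in³.
Direct shear f_v = P/L_w = 40 / 18 = 2.222 kip/in (vertical).
Torsion M = P·e = 40 × 6.5 = 260 kip·in.
Critical point at (x, y) = (3, 4.5) from centroid. f_tx = M·y/J = 4.127 kip/in; f_ty = M·x/J = 2.751 kip/in.
Resultant f_max = √[f_tx² + (f_v + f_ty)²] = √[4.127² + (2.222 + 2.751)²] = 6.463 kip/in.
Capacity per unit length: φr_n = 0.75 × 0.6 × 70 × (0.707 × 0.25) = 5.568 kip/in.
6.463 > 5.568 → NOT adequate.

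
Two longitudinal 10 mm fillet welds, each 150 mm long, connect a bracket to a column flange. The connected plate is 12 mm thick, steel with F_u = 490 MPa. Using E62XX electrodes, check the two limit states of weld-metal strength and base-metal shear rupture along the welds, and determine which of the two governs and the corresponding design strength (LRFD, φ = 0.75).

φR_n ≈ 592 kN (weld metal governs)

E62XX → F_EXX = 620 MPa.
t_e = 0.707 × 10 = 7.07 mm; L = 300 mm.
Weld metal: φR_n = 0.75 × 0.6 × 620 × 7.07 × 300 × 10⁻³ = 591.8 kN.
Base metal (shear rupture): φR_n = 0.75 × 0.6 × 490 × 12 × 300 × 10⁻³ = 793.8 kN.
Governing: weld metal.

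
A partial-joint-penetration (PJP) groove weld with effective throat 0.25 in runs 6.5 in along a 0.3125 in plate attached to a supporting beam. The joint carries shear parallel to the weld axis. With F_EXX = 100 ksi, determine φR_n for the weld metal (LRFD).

Effective throat (given) t_e = 0.25 in.
A_we = 0.25 × 6.5 = 1.625 in².
F_nw = 0.6 F_EXX = 60 ksi.
φR_n = 0.75 × 60 × 1.625 = 73.12 kip.

φR_n ≈ 73.1 kip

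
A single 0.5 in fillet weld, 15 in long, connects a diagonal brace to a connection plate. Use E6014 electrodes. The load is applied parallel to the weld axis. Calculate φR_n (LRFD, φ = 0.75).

φR_n ≈ 143 kip

E60XX → F_EXX = 60 ksi.
Effective throat t_e = 0.707 × 0.5 = 0.3535 in.
Total length L = 15 in; A_we = 0.3535 × 15 = 5.302 in².
F_nw = 0.6 F_EXX = 0.6 × 60 = 36 ksi.
φR_n = 0.75 × 36 × 5.302 = 143.2 kip.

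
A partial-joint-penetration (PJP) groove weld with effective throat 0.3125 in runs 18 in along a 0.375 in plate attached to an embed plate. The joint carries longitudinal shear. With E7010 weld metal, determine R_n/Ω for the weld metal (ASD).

E70XX → F_EXX = 70 ksi.
Effective throat (given) t_e = 0.3125 in.
A_we = 0.3125 × 18 = 5.625 in².
F_nw = 0.6 F_EXX = 42 ksi.
R_n/Ω = (42 × 5.625) / 2.0 = 118.1 kip.

R_n/Ω ≈ 118 kip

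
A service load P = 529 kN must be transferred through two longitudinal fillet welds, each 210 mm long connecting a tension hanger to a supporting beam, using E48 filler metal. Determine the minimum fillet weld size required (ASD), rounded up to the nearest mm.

w = 13 mm

E48XX → F_EXX = 480 MPa.
Total weld length L = 420 mm.
Required throat t_e = P × Ω / (0.6 F_EXX × L) = 529 × 2.0 / (0.6 × 480 × 420 × 10⁻³) = 8.747 mm.
Required leg w = t_e / 0.707 = 12.37 mm → use 13 mm.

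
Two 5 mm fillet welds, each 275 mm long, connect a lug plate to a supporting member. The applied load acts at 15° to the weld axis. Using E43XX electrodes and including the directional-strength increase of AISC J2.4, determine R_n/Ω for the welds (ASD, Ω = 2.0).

E43XX → F_EXX = 430 MPa.
t_e = 0.707 × 5 = 3.535 mm; A_we = 3.535 × 550 = 1944 mm².
Directional factor: 1.0 + 0.5 sin^1.5(15°) = 1.066.
F_nw = 0.6 × 430 × 1.066 = 275 MPa.
R_n/Ω = (275 × 1944) / 2.0 × 10⁻³ = 267.3 kN.

R_n/Ω ≈ 267 kN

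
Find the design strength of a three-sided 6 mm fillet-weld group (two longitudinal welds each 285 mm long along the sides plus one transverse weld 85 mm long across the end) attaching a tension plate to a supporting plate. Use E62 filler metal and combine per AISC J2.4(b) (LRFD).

E62XX → F_EXX = 620 MPa.
t_e = 0.707 × 6 = 4.242 mm.
R_nwl = 0.6 × 620 × 4.242 × 570 × 10⁻³ = 899.5 kN (longitudinal, 2 welds).
R_nwt = 0.6 × 620 × 4.242 × 85 × 10⁻³ = 134.1 kN (transverse, base value).
(i) R_nwl + R_nwt = 1034 kN; (ii) 0.85 R_nwl + 1.5 R_nwt = 965.8 kN.
R_n = max = 1034 kN [governs: (i)]; φR_n = 775.2 kN.

φR_n ≈ 775 kN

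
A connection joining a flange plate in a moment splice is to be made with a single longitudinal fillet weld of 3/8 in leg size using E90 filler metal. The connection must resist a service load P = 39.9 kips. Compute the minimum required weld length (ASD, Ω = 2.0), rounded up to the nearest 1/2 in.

E90XX → F_EXX = 90 ksi.
Throat t_e = 0.707 × 0.375 = 0.2651 in.
r_n/Ω = (0.6 × 90 × 0.2651) / 2.0 = 7.158 kip/in.
L_req = P / (r_n/Ω) = 39.9 / 7.158 = 5.574 in total.
Round up → use L = 6 in.

L = 6 in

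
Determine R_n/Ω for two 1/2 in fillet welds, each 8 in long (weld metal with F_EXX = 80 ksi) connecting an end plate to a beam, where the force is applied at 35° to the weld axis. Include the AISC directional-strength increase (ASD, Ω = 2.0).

R_n/Ω ≈ 165 kips

t_e = 0.707 × 0.5 = 0.3535 in; A_we = 0.3535 × 16 = 5.656 in².
Directional factor: 1.0 + 0.5 sin^1.5(35°) = 1.217.
F_nw = 0.6 × 80 × 1.217 = 58.43 ksi.
R_n/Ω = (58.43 × 5.656) / 2.0 = 165.2 kips.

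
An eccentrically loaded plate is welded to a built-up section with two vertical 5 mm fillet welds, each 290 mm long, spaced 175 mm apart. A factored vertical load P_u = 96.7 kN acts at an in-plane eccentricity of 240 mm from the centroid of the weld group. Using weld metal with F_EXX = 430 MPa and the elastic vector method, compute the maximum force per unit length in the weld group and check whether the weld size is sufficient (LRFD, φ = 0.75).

f_max ≈ 567 N/mm; adequate

Total weld length L_w = 580 mm. Treat welds as unit-width lines.
Polar moment about centroid: J = 2[d³/12 + d(b/2)²] = 2[290³/12 + 290×87.5²] = 8505000 mm³.
Direct shear f_v = P/L_w = 96.7×10³ / 580 = 166.7 N/mm (vertical).
Torsion M = P·e = 96.7×10³ × 240 = 23208000 N·mm.
Critical point at (x, y) = (87.5, 145) from centroid. f_tx = M·y/J = 395.6 N/mm; f_ty = M·x/J = 238.8 N/mm.
Resultant f_max = √[f_tx² + (f_v + f_ty)²] = √[395.6² + (166.7 + 238.8)²] = 566.5 N/mm.
Capacity per unit length: φr_n = 0.75 × 0.6 × 430 × (0.707 × 5) = 684 N/mm.
566.5 ≤ 684 → adequate.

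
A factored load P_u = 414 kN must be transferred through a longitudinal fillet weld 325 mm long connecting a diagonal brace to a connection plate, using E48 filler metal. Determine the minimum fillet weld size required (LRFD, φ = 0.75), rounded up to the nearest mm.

w = 9 mm

E48XX → F_EXX = 480 MPa.
Total weld length L = 325 mm.
Required throat t_e = P_u / (φ × 0.6 F_EXX × L) = 414 / (0.75 × 0.6 × 480 × 325 × 10⁻³) = 5.897 mm.
Required leg w = t_e / 0.707 = 8.341 mm → use 9 mm.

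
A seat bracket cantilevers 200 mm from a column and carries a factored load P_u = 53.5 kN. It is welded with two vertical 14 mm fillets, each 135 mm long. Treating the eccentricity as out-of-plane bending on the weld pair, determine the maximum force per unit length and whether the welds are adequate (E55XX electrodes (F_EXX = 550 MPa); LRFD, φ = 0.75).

f_max ≈ 1770 N/mm; adequate

L_w = 2 × 135 = 270 mm; section modulus (unit throat) S = 2 × L²/6 = 6075 mm².
Direct shear f_v = P/L_w = 53.5×10³/270 = 198.1 N/mm.
Moment M = P × e = 53.5×10³ × 200 = 10700000 N·mm; bending f_b = M/S = 1761 N/mm.
f_max = √(f_v² + f_b²) = √(198.1² + 1761²) = 1772 N/mm.
φr_n = 0.75 × 0.6 × 550 × (0.707 × 14) = 2450 N/mm → adequate.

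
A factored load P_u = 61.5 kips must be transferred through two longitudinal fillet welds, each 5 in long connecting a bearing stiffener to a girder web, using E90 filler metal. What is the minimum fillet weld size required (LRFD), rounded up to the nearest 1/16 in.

E90XX → F_EXX = 90 ksi.
Total weld length L = 10 in.
Required throat t_e = P_u / (φ × 0.6 F_EXX × L) = 61.5 / (0.75 × 0.6 × 90 × 10) = 0.1519 in.
Required leg w = t_e / 0.707 = 0.2148 in → use 1/4 in.

w = 1/4 in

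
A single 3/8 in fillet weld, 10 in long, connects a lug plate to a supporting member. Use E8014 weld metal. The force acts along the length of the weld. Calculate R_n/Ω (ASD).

R_n/Ω ≈ 63.6 kip

E80XX → F_EXX = 80 ksi.
Effective throat t_e = 0.707 × 0.375 = 0.2651 in.
Total length L = 10 in; A_we = 0.2651 × 10 = 2.651 in².
F_nw = 0.6 F_EXX = 0.6 × 80 = 48 ksi.
R_n = 48 × 2.651 = 127.3 kip; R_n/Ω = 127.3/2.0 = 63.63 kip.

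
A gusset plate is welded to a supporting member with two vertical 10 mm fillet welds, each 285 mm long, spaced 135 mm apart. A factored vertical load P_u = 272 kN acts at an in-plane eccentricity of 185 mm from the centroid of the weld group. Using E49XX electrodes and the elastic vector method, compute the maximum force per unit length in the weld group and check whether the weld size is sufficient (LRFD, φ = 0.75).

E49XX → F_EXX = 490 MPa.
Total weld length L_w = 570 mm. Treat welds as unit-width lines.
Polar moment about centroid: J = 2[d³/12 + d(b/2)²] = 2[285³/12 + 285×67.5²] = 6455000 mm³.
Direct shear f_v = P/L_w = 272×10³ / 570 = 477.2 N/mm (vertical).
Torsion M = P·e = 272×10³ × 185 = 50320000 N·mm.
Critical point at (x, y) = (67.5, 142.5) from centroid. f_tx = M·y/J = 1111 N/mm; f_ty = M·x/J = 526.2 N/mm.
Resultant f_max = √[f_tx² + (f_v + f_ty)²] = √[1111² + (477.2 + 526.2)²] = 1497 N/mm.
Capacity per unit length: φr_n = 0.75 × 0.6 × 490 × (0.707 × 10) = 1559 N/mm.
1497 ≤ 1559 → adequate.

f_max ≈ 1500 N/mm; adequate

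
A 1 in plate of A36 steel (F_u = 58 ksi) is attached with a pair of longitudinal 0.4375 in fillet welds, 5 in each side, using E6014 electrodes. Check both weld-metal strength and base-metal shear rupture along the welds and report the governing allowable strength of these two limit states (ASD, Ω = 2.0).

E60XX → F_EXX = 60 ksi.
t_e = 0.707 × 0.4375 = 0.3093 in; L = 10 in.
Weld metal: R_n/Ω = (1/2.0) × 0.6 × 60 × 0.3093 × 10 = 55.68 kips.
Base metal (shear rupture): R_n/Ω = (1/2.0) × 0.6 × 58 × 1 × 10 = 174 kips.
Governing: weld metal.

R_n/Ω ≈ 55.7 kips (weld metal governs)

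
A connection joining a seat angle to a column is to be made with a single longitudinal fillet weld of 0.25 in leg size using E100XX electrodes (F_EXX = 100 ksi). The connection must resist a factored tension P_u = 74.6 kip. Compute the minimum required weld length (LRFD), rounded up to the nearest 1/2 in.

L = 9.5 in

Throat t_e = 0.707 × 0.25 = 0.1767 in.
φr_n = 0.75 × 0.6 × 100 × 0.1767 = 7.954 kip/in.
L_req = P_u / φr_n = 74.6 / 7.954 = 9.379 in total.
Round up → use L = 9.5 in.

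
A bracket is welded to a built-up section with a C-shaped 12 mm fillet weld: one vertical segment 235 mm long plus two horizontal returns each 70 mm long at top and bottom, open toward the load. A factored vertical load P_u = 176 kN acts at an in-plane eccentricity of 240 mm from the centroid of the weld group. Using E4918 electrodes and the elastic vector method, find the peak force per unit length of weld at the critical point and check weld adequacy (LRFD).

f_max ≈ 1980 N/mm; NOT adequate

E49XX → F_EXX = 490 MPa.
Total weld length L_w = 375 mm. Treat welds as unit-width lines.
Centroid: x̄ = 2×70×35 / 375 = 13.07 mm from the vertical weld.
Polar moment about centroid: J = I_x + I_y = [235³/12 + 2×70×117.5²] + [235×13.07² + 2(70³/12 + 70×21.93²)] = 3179000 mm³.
Direct shear f_v = P/L_w = 176×10³ / 375 = 469.3 N/mm (vertical).
Torsion M = P·e = 176×10³ × 240 = 42240000 N·mm.
Critical point at (x, y) = (56.93, 117.5) from centroid. f_tx = M·y/J = 1561 N/mm; f_ty = M·x/J = 756.5 N/mm.
Resultant f_max = √[f_tx² + (f_v + f_ty)²] = √[1561² + (469.3 + 756.5)²] = 1985 N/mm.
Capacity per unit length: φr_n = 0.75 × 0.6 × 490 × (0.707 × 12) = 1871 N/mm.
1985 > 1871 → NOT adequate.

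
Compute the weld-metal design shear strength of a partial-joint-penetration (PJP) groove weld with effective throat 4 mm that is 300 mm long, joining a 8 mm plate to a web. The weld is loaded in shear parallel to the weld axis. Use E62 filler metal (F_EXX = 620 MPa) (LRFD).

Effective throat (given) t_e = 4 mm.
A_we = 4 × 300 = 1200 mm².
F_nw = 0.6 F_EXX = 372 MPa.
φR_n = 0.75 × 372 × 1200 × 10⁻³ = 334.8 kN.

φR_n ≈ 335 kN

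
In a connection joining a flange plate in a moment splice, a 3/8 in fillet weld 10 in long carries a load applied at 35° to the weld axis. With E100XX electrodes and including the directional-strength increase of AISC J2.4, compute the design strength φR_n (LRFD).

E100XX → F_EXX = 100 ksi.
t_e = 0.707 × 0.375 = 0.2651 in; A_we = 0.2651 × 10 = 2.651 in².
Directional factor: 1.0 + 0.5 sin^1.5(35°) = 1.217.
F_nw = 0.6 × 100 × 1.217 = 73.03 ksi.
φR_n = 0.75 × 73.03 × 2.651 = 145.2 kip.

φR_n ≈ 145 kip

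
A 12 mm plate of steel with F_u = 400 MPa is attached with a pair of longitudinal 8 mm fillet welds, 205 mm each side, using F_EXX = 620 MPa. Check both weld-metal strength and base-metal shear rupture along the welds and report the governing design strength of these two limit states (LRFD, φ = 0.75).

t_e = 0.707 × 8 = 5.656 mm; L = 410 mm.
Weld metal: φR_n = 0.75 × 0.6 × 620 × 5.656 × 410 × 10⁻³ = 647 kN.
Base metal (shear rupture): φR_n = 0.75 × 0.6 × 400 × 12 × 410 × 10⁻³ = 885.6 kN.
Governing: weld metal.

φR_n ≈ 647 kN (weld metal governs)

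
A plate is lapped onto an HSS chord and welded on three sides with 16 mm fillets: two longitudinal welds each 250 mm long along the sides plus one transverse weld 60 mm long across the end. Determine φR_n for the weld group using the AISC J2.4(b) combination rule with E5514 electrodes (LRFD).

E55XX → F_EXX = 550 MPa.
t_e = 0.707 × 16 = 11.31 mm.
R_nwl = 0.6 × 550 × 11.31 × 500 × 10⁻³ = 1866 kN (longitudinal, 2 welds).
R_nwt = 0.6 × 550 × 11.31 × 60 × 10⁻³ = 224 kN (transverse, base value).
(i) R_nwl + R_nwt = 2090 kN; (ii) 0.85 R_nwl + 1.5 R_nwt = 1922 kN.
R_n = max = 2090 kN [governs: (i)]; φR_n = 1568 kN.

φR_n ≈ 1570 kN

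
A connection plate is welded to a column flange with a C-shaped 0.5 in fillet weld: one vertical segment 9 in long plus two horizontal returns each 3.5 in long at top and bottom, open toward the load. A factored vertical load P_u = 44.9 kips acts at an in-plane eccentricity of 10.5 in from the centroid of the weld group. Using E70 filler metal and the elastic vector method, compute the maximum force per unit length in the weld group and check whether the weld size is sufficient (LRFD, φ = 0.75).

f_max ≈ 12.9 kip/in; NOT adequate

E70XX → F_EXX = 70 ksi.
Total weld length L_w = 16 in. Treat welds as unit-width lines.
Centroid: x̄ = 2×3.5×1.75 / 16 = 0.7656 in from the vertical weld.
Polar moment about centroid: J = I_x + I_y = [9³/12 + 2×3.5×4.5²] + [9×0.7656² + 2(3.5³/12 + 3.5×0.9844²)] = 221.7 in³.
Direct shear f_v = P/L_w = 44.9 / 16 = 2.806 kip/in (vertical).
Torsion M = P·e = 44.9 × 10.5 = 471.45 kip·in.
Critical point at (x, y) = (2.734, 4.5) from centroid. f_tx = M·y/J = 9.569 kip/in; f_ty = M·x/J = 5.815 kip/in.
Resultant f_max = √[f_tx² + (f_v + f_ty)²] = √[9.569² + (2.806 + 5.815)²] = 12.88 kip/in.
Capacity per unit length: φr_n = 0.75 × 0.6 × 70 × (0.707 × 0.5) = 11.14 kip/in.
12.88 > 11.14 → NOT adequate.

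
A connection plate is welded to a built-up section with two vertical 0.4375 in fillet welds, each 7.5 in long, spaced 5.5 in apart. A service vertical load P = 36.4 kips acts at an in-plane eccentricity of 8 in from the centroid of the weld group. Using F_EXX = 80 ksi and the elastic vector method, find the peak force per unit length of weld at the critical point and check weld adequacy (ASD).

Total weld length L_w = 15 in. Treat welds as unit-width lines.
Polar moment about centroid: J = 2[d³/12 + d(b/2)²] = 2[7.5³/12 + 7.5×2.75²] = 183.8 in³.
Direct shear f_v = P/L_w = 36.4 / 15 = 2.427 kip/in (vertical).
Torsion M = P·e = 36.4 × 8 = 291.2 kip·in.
Critical point at (x, y) = (2.75, 3.75) from centroid. f_tx = M·y/J = 5.943 kip/in; f_ty = M·x/J = 4.358 kip/in.
Resultant f_max = √[f_tx² + (f_v + f_ty)²] = √[5.943² + (2.427 + 4.358)²] = 9.019 kip/in.
Capacity per unit length: r_n/Ω = (1/2.0) × 0.6 × 80 × (0.707 × 0.4375) = 7.423 kip/in.
9.019 > 7.423 → NOT adequate.

f_max ≈ 9.02 kip/in; NOT adequate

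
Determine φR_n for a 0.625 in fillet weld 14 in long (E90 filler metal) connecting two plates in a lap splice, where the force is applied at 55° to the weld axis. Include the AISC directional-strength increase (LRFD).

E90XX → F_EXX = 90 ksi.
t_e = 0.707 × 0.625 = 0.4419 in; A_we = 0.4419 × 14 = 6.186 in².
Directional factor: 1.0 + 0.5 sin^1.5(55°) = 1.371.
F_nw = 0.6 × 90 × 1.371 = 74.02 ksi.
φR_n = 0.75 × 74.02 × 6.186 = 343.4 kip.

φR_n ≈ 343 kip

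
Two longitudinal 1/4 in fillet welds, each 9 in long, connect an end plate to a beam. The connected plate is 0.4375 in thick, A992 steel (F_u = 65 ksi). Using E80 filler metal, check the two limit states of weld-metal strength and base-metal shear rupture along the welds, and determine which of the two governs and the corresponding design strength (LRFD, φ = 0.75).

φR_n ≈ 115 kips (weld metal governs)

E80XX → F_EXX = 80 ksi.
t_e = 0.707 × 0.25 = 0.1767 in; L = 18 in.
Weld metal: φR_n = 0.75 × 0.6 × 80 × 0.1767 × 18 = 114.5 kips.
Base metal (shear rupture): φR_n = 0.75 × 0.6 × 65 × 0.4375 × 18 = 230.3 kips.
Governing: weld metal.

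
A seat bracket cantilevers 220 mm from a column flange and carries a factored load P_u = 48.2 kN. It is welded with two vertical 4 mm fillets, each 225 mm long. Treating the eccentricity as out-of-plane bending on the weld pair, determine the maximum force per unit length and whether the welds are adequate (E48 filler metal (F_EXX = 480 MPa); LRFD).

f_max ≈ 637 N/mm; NOT adequate

L_w = 2 × 225 = 450 mm; section modulus (unit throat) S = 2 × L²/6 = 16880 mm².
Direct shear f_v = P/L_w = 48.2×10³/450 = 107.1 N/mm.
Moment M = P × e = 48.2×10³ × 220 = 10604000 N·mm; bending f_b = M/S = 628.4 N/mm.
f_max = √(f_v² + f_b²) = √(107.1² + 628.4²) = 637.4 N/mm.
φr_n = 0.75 × 0.6 × 480 × (0.707 × 4) = 610.8 N/mm → NOT adequate.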